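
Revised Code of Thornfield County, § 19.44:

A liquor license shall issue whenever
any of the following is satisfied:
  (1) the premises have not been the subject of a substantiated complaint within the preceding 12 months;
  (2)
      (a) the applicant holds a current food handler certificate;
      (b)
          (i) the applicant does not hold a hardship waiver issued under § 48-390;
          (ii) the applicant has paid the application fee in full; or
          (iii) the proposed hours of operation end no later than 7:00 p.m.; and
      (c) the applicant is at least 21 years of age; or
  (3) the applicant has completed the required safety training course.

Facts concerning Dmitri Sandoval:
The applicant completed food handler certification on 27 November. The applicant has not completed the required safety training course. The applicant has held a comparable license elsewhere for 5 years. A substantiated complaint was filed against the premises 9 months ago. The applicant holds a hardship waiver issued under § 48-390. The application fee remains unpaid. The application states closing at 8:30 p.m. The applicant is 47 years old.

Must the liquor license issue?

No — denied.

(1) no complaint in 12 mo. — not met.
(a) food handler cert. — holds.
(i) not (hardship waiver) — not satisfied.
(ii) fee paid — not met.
(iii) closes by 7 p.m. — fails.
So (b) is not satisfied (F OR F OR F).
(c) age ≥ 21 — met.
(2) = T AND F AND T = false.
(3) safety training — not satisfied.
Overall: F OR F OR F → false.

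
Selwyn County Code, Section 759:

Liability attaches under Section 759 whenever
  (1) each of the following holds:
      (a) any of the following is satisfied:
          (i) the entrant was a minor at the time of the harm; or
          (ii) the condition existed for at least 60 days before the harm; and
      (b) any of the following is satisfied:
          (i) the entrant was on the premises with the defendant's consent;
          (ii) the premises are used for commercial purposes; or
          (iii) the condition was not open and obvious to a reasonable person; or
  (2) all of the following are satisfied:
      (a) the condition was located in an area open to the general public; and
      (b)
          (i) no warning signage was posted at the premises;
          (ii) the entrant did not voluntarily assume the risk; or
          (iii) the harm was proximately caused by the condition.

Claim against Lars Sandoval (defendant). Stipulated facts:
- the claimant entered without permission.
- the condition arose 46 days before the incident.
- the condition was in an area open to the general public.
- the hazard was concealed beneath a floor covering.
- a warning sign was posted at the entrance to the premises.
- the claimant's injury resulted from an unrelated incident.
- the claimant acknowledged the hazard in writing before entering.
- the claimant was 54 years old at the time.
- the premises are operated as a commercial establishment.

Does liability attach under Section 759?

No — not liable.

(i) entrant a minor — not met.
(ii) condition ≥60 days old — not met.
(a): F OR F → false.
(i) consent to enter — not met.
(ii) commercial use — met.
(iii) not open/obvious — met.
So (b) is satisfied (F OR T OR T).
(1): F AND T → false.
(a) public area — holds.
(i) no signage posted — not met.
(ii) no assumed risk — not met.
(iii) proximate cause — not satisfied.
(b): F OR F OR F → false.
(2): T AND F → false.
Overall = F OR F = false.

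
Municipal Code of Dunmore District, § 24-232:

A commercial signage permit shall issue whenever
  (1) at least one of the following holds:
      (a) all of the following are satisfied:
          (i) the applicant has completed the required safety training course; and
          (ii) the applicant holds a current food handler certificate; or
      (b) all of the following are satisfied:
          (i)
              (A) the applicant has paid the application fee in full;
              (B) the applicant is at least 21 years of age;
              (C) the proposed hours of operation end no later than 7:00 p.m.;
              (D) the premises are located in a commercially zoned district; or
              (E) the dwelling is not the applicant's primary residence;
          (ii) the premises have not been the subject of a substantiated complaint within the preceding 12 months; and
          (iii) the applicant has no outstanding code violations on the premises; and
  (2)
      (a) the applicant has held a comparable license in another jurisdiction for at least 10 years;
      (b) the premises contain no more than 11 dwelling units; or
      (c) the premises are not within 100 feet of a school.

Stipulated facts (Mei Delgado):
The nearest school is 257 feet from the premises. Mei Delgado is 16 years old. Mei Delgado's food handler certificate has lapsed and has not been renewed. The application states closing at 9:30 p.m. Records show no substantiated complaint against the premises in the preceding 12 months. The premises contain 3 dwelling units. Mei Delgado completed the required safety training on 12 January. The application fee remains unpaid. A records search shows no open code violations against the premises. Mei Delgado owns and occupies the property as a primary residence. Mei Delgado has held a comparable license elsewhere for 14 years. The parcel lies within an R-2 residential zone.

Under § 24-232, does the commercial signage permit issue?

No — denied.

(i) safety training — satisfied.
(ii) food handler cert. — not met.
So (a) is not satisfied (T AND F).
(A) fee paid — fails.
(B) age ≥ 21 — not satisfied.
(C) closes by 7 p.m. — not met.
(D) commercially zoned — fails.
(E) not (primary residence) — not met.
(i): F OR F OR F OR F OR F → false.
(ii) no complaint in 12 mo. — met.
(iii) no code violations — met.
(b) = F AND T AND T = false.
(1) = F OR F = false.
(a) prior license ≥ 10 yr — met.
(b) ≤ 11 units — holds.
(c) ≥100 ft from school — holds.
(2) = T OR T OR T = true.
Overall = F AND T = false.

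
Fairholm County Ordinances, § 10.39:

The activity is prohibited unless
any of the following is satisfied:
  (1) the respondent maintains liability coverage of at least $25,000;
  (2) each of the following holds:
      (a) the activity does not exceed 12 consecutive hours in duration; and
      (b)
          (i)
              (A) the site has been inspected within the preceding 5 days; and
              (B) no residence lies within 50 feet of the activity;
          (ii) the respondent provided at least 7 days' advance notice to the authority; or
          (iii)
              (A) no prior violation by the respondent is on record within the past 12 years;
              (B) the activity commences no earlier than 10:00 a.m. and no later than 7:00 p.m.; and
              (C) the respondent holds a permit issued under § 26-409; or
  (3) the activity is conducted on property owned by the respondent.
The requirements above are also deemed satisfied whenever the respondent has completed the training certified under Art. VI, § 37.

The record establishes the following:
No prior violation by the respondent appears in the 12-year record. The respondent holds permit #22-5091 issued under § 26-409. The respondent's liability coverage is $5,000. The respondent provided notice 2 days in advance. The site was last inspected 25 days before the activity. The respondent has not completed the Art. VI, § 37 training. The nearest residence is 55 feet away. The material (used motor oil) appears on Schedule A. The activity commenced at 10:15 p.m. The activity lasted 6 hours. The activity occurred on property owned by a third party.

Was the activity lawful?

(1) coverage ≥ $25,000 — fails.
(a) ≤ 12 hrs duration — met.
(A) site inspected — fails.
(B) no residence in 50 ft — met.
(i): F AND T → false.
(ii) ≥7 days' notice — not met.
(A) no prior violation — satisfied.
(B) start within hours — fails.
(C) holds permit — met.
(iii): T AND F AND T → false.
So (b) is not satisfied (F OR F OR F).
So (2) is not satisfied (T AND F).
(3) own property — not satisfied.
Overall: F OR F OR F → false.
Exception (training certified) — not satisfied.
Result: main false OR exception false → false.

No — unlawful.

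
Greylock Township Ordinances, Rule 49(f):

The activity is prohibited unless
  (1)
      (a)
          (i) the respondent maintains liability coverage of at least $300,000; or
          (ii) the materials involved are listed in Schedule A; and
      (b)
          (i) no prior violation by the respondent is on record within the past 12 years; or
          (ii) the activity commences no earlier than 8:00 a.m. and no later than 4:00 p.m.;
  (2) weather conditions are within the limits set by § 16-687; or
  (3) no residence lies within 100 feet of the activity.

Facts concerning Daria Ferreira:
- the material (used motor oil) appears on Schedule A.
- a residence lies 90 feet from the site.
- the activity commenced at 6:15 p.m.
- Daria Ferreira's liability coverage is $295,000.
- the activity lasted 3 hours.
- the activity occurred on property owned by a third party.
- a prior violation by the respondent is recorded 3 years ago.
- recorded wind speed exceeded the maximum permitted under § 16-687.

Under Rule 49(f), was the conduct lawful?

No — unlawful.

(i) coverage ≥ $300,000 — fails.
(ii) Schedule A material — satisfied.
(a) = F OR T = true.
(i) no prior violation — fails.
(ii) start within hours — not satisfied.
(b) = F OR F = false.
(1): T AND F → false.
(2) weather ok — fails.
(3) no residence in 100 ft — not satisfied.
Overall = F OR F OR F = false.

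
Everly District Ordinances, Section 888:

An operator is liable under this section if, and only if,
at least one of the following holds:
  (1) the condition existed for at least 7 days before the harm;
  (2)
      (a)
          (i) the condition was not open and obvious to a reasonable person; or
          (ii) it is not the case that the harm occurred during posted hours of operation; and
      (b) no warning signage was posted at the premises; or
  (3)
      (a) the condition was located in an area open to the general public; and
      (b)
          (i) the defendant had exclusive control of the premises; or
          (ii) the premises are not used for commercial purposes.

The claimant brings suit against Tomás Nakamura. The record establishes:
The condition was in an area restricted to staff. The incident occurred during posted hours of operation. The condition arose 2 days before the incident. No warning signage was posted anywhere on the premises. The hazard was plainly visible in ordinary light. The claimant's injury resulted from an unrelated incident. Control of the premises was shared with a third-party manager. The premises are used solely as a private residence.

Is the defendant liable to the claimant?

(1) condition ≥7 days old — not met.
(i) not open/obvious — fails.
(ii) not (during posted hours) — not satisfied.
So (a) is not satisfied (F OR F).
(b) no signage posted — satisfied.
(2) = F AND T = false.
(a) public area — not satisfied.
(i) exclusive control — not met.
(ii) not (commercial use) — met.
(b) = F OR T = true.
(3): F AND T → false.
Overall: F OR F OR F → false.

No — not liable.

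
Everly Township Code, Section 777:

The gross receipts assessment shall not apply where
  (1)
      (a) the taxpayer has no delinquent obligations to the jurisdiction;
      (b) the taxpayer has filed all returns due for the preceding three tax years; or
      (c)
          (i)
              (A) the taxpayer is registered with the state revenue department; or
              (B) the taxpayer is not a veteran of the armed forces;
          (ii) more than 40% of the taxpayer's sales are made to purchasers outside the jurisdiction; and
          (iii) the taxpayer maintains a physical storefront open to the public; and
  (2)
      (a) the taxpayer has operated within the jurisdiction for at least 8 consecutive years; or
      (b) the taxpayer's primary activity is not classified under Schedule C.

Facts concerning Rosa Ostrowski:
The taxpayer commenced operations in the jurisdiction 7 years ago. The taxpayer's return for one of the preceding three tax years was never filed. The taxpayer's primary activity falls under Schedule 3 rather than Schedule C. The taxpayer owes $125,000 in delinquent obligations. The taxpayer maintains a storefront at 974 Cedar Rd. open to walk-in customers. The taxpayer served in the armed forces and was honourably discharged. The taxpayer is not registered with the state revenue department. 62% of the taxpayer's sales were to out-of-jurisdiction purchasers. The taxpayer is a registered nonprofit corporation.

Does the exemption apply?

No — not exempt.

(a) no delinquency — not satisfied.
(b) returns current — not satisfied.
(A) state-registered — fails.
(B) not (veteran) — not met.
So (i) is not satisfied (F OR F).
(ii) >40% out-of-jur. sales — satisfied.
(iii) has storefront — met.
(c): F AND T AND T → false.
So (1) is not satisfied (F OR F OR F).
(a) ≥ 8 yrs in jurisdiction — fails.
(b) not (Schedule C activity) — holds.
So (2) is satisfied (F OR T).
So Overall is not satisfied (F AND T).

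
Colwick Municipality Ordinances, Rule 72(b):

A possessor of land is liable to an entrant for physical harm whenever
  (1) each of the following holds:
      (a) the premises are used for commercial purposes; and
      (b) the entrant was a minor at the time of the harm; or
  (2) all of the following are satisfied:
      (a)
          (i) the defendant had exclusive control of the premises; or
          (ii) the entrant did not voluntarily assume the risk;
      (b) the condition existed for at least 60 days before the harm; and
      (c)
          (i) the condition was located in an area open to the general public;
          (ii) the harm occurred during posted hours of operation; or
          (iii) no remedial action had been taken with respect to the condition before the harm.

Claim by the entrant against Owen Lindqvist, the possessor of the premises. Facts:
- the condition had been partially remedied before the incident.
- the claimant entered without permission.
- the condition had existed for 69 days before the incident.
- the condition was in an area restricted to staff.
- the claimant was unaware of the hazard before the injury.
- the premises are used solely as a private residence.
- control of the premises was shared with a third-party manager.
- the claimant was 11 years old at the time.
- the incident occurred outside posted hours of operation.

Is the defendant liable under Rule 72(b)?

No — not liable.

(a) commercial use — not satisfied.
(b) entrant a minor — satisfied.
(1): F AND T → false.
(i) exclusive control — not met.
(ii) no assumed risk — holds.
(a): F OR T → true.
(b) condition ≥60 days old — satisfied.
(i) public area — not satisfied.
(ii) during posted hours — not satisfied.
(iii) no remedial action — fails.
(c): F OR F OR F → false.
So (2) is not satisfied (T AND T AND F).
Overall: F OR F → false.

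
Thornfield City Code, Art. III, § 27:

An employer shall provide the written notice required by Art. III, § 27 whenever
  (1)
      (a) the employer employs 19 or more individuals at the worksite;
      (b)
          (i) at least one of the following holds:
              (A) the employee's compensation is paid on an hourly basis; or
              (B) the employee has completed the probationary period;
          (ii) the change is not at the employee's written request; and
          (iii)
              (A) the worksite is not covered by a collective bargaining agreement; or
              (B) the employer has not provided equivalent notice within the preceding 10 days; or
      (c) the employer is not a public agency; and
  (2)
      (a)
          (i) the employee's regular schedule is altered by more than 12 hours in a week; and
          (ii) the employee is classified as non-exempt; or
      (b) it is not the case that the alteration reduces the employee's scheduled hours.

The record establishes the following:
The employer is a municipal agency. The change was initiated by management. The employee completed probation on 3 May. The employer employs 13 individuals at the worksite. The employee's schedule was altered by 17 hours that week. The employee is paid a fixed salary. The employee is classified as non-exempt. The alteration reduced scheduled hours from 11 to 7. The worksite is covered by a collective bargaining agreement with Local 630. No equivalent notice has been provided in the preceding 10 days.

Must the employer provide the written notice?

Yes — required.

(a) ≥ 19 at site — not met.
(A) hourly-paid — not satisfied.
(B) past probation — holds.
(i) = F OR T = true.
(ii) not employee-requested — satisfied.
(A) no CBA — fails.
(B) no recent notice — met.
(iii): F OR T → true.
So (b) is satisfied (T AND T AND T).
(c) not (public agency) — not satisfied.
(1): F OR T OR F → true.
(i) schedule shift > 12h — met.
(ii) non-exempt — met.
(a): T AND T → true.
(b) not (hours reduced) — not met.
(2) = T OR F = true.
Overall = T AND T = true.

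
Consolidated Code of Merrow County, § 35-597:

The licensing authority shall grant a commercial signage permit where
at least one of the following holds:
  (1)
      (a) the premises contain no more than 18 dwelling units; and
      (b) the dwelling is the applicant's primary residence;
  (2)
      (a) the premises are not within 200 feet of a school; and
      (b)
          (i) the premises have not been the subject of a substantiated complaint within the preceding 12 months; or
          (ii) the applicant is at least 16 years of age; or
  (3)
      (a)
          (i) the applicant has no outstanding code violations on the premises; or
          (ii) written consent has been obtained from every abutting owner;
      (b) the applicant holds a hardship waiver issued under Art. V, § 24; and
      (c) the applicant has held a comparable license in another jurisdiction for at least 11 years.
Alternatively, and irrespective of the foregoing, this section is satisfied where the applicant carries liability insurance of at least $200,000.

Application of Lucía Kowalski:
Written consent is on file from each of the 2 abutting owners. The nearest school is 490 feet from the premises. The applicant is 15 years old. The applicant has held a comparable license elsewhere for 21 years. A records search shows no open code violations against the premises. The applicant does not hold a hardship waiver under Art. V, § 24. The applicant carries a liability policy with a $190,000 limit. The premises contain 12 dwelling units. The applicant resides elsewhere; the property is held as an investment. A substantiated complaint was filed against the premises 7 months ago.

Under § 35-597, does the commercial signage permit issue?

(a) ≤ 18 units — met.
(b) primary residence — not met.
(1): T AND F → false.
(a) ≥200 ft from school — met.
(i) no complaint in 12 mo. — not satisfied.
(ii) age ≥ 16 — not met.
(b): F OR F → false.
So (2) is not satisfied (T AND F).
(i) no code violations — satisfied.
(ii) all abutters consent — satisfied.
(a) = T OR T = true.
(b) hardship waiver — not met.
(c) prior license ≥ 11 yr — satisfied.
(3): T AND F AND T → false.
Overall = F OR F OR F = false.
Exception (insurance ≥ $200,000) — not satisfied.
Result: main false OR exception false → false.

No — denied.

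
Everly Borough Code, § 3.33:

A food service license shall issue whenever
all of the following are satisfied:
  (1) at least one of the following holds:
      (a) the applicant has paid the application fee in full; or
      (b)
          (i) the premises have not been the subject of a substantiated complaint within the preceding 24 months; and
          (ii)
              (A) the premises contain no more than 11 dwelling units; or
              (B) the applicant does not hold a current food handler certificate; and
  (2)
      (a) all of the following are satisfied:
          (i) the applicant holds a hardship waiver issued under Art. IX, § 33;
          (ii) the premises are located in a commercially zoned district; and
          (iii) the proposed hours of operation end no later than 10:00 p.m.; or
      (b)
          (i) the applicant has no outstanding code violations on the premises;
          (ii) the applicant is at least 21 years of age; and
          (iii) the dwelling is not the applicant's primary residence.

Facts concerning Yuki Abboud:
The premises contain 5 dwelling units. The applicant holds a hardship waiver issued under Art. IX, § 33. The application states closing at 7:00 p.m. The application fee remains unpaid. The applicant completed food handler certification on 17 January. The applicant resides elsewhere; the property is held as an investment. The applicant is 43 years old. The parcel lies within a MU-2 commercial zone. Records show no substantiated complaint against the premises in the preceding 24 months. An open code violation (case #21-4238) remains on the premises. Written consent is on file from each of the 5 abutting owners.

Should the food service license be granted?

Yes — granted.

(a) fee paid — fails.
(i) no complaint in 24 mo. — holds.
(A) ≤ 11 units — met.
(B) not (food handler cert.) — not satisfied.
(ii) = T OR F = true.
(b): T AND T → true.
(1) = F OR T = true.
(i) hardship waiver — satisfied.
(ii) commercially zoned — holds.
(iii) closes by 10 p.m. — satisfied.
(a) = T AND T AND T = true.
(i) no code violations — not satisfied.
(ii) age ≥ 21 — met.
(iii) not (primary residence) — met.
So (b) is not satisfied (F AND T AND T).
(2): T OR F → true.
So Overall is satisfied (T AND T).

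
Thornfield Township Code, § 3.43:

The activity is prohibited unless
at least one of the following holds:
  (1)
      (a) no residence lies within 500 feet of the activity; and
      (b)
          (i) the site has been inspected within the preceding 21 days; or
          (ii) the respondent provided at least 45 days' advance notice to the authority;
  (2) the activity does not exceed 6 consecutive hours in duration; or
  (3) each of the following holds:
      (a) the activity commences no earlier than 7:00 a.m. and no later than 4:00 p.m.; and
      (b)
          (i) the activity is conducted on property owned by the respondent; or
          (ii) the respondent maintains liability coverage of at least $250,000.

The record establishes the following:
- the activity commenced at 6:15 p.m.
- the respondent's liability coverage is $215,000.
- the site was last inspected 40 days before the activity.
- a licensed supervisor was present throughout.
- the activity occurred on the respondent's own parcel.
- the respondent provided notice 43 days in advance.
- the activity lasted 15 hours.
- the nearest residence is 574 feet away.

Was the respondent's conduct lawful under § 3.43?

No — unlawful.

(a) no residence in 500 ft — met.
(i) site inspected — fails.
(ii) ≥45 days' notice — fails.
(b) = F OR F = false.
So (1) is not satisfied (T AND F).
(2) ≤ 6 hrs duration — not met.
(a) start within hours — not satisfied.
(i) own property — met.
(ii) coverage ≥ $250,000 — not met.
(b) = T OR F = true.
So (3) is not satisfied (F AND T).
Overall: F OR F OR F → false.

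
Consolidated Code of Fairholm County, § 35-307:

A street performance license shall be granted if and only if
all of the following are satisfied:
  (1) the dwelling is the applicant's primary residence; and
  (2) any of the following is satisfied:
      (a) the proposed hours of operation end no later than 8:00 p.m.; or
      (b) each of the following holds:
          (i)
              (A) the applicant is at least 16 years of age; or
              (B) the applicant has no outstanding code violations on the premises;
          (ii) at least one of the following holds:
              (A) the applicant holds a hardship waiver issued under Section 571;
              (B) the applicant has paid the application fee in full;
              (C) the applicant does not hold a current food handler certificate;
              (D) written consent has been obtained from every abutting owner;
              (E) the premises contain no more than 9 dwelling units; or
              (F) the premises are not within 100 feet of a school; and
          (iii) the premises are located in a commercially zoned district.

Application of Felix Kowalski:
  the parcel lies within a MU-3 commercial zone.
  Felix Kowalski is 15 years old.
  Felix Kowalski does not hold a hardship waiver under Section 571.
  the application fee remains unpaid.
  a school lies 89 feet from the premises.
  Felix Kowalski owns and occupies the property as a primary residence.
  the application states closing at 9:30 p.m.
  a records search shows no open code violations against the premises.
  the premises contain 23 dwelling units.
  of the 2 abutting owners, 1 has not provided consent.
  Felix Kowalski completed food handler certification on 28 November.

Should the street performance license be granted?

No — denied.

(1) primary residence — met.
(a) closes by 8 p.m. — not met.
(A) age ≥ 16 — fails.
(B) no code violations — met.
(i) = F OR T = true.
(A) hardship waiver — not satisfied.
(B) fee paid — not satisfied.
(C) not (food handler cert.) — not met.
(D) all abutters consent — not met.
(E) ≤ 9 units — not satisfied.
(F) ≥100 ft from school — not satisfied.
(ii): F OR F OR F OR F OR F OR F → false.
(iii) commercially zoned — holds.
(b) = T AND F AND T = false.
(2) = F OR F = false.
So Overall is not satisfied (T AND F).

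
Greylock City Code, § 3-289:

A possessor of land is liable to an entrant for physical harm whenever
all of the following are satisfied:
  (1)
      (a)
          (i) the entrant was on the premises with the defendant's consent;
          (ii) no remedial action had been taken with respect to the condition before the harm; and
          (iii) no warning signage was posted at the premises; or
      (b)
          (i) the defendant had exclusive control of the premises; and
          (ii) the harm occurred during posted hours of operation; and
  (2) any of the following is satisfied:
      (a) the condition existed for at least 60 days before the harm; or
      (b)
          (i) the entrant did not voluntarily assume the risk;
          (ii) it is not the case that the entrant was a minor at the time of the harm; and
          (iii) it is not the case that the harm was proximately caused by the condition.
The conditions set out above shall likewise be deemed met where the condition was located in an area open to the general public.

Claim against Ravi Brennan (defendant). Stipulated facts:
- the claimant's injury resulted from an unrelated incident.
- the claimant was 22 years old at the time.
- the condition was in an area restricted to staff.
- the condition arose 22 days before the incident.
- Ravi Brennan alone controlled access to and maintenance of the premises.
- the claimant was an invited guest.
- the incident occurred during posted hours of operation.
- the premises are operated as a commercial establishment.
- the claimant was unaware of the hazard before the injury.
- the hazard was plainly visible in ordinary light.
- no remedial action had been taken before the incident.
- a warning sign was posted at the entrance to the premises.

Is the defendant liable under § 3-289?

Yes — liable.

(i) consent to enter — holds.
(ii) no remedial action — met.
(iii) no signage posted — not satisfied.
So (a) is not satisfied (T AND T AND F).
(i) exclusive control — met.
(ii) during posted hours — satisfied.
(b) = T AND T = true.
So (1) is satisfied (F OR T).
(a) condition ≥60 days old — not met.
(i) no assumed risk — met.
(ii) not (entrant a minor) — satisfied.
(iii) not (proximate cause) — met.
So (b) is satisfied (T AND T AND T).
So (2) is satisfied (F OR T).
So Overall is satisfied (T AND T).
Exception (public area) — not satisfied.
Result: main true OR exception false → true.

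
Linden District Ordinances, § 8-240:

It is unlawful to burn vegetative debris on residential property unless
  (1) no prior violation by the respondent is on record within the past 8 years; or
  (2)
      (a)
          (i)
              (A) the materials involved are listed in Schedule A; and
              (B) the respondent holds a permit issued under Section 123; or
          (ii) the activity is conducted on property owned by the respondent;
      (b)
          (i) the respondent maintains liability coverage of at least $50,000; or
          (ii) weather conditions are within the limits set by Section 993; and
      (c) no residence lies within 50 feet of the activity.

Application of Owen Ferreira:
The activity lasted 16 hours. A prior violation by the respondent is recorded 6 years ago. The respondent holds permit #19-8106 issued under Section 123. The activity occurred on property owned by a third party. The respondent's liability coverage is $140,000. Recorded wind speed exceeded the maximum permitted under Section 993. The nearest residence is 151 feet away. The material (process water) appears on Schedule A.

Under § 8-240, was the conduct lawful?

(1) no prior violation — fails.
(A) Schedule A material — holds.
(B) holds permit — holds.
(i): T AND T → true.
(ii) own property — not satisfied.
So (a) is satisfied (T OR F).
(i) coverage ≥ $50,000 — met.
(ii) weather ok — not met.
So (b) is satisfied (T OR F).
(c) no residence in 50 ft — satisfied.
So (2) is satisfied (T AND T AND T).
Overall: F OR T → true.

Yes — lawful.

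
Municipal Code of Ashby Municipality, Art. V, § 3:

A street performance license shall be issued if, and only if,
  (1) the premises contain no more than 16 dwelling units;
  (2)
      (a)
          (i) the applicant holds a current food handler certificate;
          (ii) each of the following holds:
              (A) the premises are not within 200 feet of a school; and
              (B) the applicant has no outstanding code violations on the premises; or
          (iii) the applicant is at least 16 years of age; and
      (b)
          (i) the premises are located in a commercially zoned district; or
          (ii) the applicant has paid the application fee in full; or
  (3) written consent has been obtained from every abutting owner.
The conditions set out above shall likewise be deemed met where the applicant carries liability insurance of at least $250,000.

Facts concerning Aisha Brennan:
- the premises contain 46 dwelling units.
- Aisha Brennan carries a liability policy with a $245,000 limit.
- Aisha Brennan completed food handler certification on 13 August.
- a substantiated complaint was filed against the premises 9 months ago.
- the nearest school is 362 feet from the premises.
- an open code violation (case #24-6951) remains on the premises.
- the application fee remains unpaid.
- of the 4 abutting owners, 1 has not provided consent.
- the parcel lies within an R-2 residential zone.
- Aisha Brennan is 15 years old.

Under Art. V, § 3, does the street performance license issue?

No — denied.

(1) ≤ 16 units — fails.
(i) food handler cert. — met.
(A) ≥200 ft from school — holds.
(B) no code violations — not satisfied.
So (ii) is not satisfied (T AND F).
(iii) age ≥ 16 — not met.
(a): T OR F OR F → true.
(i) commercially zoned — not met.
(ii) fee paid — not met.
(b): F OR F → false.
(2) = T AND F = false.
(3) all abutters consent — not satisfied.
So Overall is not satisfied (F OR F OR F).
Exception (insurance ≥ $250,000) — not satisfied.
Result: main false OR exception false → false.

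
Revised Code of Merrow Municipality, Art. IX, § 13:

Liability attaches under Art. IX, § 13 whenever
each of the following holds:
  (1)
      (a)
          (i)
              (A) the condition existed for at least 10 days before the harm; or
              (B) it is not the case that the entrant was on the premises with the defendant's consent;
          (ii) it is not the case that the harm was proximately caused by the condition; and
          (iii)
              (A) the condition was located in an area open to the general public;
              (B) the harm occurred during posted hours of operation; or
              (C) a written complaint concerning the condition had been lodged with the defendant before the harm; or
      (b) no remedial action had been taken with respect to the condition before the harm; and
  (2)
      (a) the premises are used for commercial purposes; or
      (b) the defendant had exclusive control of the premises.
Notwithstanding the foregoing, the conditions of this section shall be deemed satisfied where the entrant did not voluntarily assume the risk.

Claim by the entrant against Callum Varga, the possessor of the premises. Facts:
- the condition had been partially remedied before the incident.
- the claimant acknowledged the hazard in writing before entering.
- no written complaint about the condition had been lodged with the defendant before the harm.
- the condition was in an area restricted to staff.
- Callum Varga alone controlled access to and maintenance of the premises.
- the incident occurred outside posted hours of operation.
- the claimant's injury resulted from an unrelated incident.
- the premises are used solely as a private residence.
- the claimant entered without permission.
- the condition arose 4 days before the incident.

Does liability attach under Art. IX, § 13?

No — not liable.

(A) condition ≥10 days old — fails.
(B) not (consent to enter) — holds.
(i): F OR T → true.
(ii) not (proximate cause) — met.
(A) public area — fails.
(B) during posted hours — fails.
(C) complaint lodged — fails.
(iii) = F OR F OR F = false.
(a): T AND T AND F → false.
(b) no remedial action — not satisfied.
(1) = F OR F = false.
(a) commercial use — not met.
(b) exclusive control — met.
(2) = F OR T = true.
So Overall is not satisfied (F AND T).
Exception (no assumed risk) — not satisfied.
Result: main false OR exception false → false.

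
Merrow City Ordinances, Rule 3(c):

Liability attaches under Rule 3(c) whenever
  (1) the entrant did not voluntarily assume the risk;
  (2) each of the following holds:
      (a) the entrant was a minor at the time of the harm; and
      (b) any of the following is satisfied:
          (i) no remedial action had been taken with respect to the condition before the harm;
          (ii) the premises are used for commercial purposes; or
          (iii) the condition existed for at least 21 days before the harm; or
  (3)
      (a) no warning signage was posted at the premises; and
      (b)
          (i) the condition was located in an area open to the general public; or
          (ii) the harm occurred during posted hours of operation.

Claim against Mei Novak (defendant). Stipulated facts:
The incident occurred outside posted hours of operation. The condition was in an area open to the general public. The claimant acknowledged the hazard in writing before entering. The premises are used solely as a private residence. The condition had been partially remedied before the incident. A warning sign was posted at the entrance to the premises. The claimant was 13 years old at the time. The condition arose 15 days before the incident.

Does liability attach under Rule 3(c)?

(1) no assumed risk — not met.
(a) entrant a minor — met.
(i) no remedial action — not met.
(ii) commercial use — not met.
(iii) condition ≥21 days old — fails.
So (b) is not satisfied (F OR F OR F).
So (2) is not satisfied (T AND F).
(a) no signage posted — not satisfied.
(i) public area — satisfied.
(ii) during posted hours — not met.
(b) = T OR F = true.
(3) = F AND T = false.
So Overall is not satisfied (F OR F OR F).

No — not liable.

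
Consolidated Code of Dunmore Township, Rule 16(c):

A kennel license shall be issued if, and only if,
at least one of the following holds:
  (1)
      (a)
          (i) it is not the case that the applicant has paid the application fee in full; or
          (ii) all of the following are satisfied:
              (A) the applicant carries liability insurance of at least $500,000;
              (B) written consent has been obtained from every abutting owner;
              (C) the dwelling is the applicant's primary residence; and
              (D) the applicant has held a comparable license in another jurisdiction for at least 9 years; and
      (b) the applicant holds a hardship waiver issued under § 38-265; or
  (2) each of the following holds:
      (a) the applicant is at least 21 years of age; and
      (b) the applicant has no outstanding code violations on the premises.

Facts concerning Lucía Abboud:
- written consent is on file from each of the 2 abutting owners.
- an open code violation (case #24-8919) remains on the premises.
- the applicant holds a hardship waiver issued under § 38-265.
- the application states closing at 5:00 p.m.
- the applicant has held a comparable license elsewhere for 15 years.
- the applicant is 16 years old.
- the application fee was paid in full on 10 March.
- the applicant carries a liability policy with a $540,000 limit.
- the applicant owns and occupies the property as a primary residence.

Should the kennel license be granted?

(i) not (fee paid) — not met.
(A) insurance ≥ $500,000 — satisfied.
(B) all abutters consent — satisfied.
(C) primary residence — satisfied.
(D) prior license ≥ 9 yr — satisfied.
So (ii) is satisfied (T AND T AND T AND T).
(a): F OR T → true.
(b) hardship waiver — satisfied.
(1) = T AND T = true.
(a) age ≥ 21 — fails.
(b) no code violations — not met.
(2) = F AND F = false.
Overall: T OR F → true.

Yes — granted.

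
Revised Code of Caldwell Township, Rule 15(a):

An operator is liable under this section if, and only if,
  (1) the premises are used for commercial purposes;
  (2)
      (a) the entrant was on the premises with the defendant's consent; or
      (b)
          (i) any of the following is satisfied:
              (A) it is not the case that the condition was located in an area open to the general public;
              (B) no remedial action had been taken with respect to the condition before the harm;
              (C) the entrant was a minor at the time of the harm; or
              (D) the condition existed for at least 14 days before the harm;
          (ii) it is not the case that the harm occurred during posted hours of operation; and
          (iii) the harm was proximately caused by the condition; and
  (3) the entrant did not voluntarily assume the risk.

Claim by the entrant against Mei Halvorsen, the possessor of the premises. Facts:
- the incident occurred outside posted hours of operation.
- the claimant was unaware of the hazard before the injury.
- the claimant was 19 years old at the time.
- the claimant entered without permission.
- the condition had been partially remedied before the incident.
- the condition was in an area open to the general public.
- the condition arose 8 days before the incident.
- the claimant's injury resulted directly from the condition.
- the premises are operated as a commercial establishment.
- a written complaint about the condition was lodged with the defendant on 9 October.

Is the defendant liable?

(1) commercial use — satisfied.
(a) consent to enter — not met.
(A) not (public area) — not met.
(B) no remedial action — not met.
(C) entrant a minor — not met.
(D) condition ≥14 days old — not satisfied.
(i) = F OR F OR F OR F = false.
(ii) not (during posted hours) — met.
(iii) proximate cause — satisfied.
(b): F AND T AND T → false.
(2) = F OR F = false.
(3) no assumed risk — met.
So Overall is not satisfied (T AND F AND T).

No — not liable.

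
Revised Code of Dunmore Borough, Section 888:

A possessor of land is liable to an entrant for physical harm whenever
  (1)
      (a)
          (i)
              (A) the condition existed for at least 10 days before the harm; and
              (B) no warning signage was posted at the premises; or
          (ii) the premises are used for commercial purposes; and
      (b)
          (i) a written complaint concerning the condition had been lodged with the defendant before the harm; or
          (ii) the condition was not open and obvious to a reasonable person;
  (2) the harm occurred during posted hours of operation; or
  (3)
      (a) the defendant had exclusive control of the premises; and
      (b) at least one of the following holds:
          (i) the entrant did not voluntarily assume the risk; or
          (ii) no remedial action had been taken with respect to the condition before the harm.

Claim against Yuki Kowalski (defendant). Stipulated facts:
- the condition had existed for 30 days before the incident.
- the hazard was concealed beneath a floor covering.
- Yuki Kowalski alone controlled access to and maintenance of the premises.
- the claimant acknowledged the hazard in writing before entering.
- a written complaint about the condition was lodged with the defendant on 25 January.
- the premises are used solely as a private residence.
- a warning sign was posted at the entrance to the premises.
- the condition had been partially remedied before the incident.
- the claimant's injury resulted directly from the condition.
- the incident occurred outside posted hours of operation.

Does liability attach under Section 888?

(A) condition ≥10 days old — holds.
(B) no signage posted — not met.
(i) = T AND F = false.
(ii) commercial use — fails.
So (a) is not satisfied (F OR F).
(i) complaint lodged — holds.
(ii) not open/obvious — met.
(b) = T OR T = true.
(1) = F AND T = false.
(2) during posted hours — fails.
(a) exclusive control — met.
(i) no assumed risk — not met.
(ii) no remedial action — not met.
(b): F OR F → false.
(3) = T AND F = false.
Overall: F OR F OR F → false.

No — not liable.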